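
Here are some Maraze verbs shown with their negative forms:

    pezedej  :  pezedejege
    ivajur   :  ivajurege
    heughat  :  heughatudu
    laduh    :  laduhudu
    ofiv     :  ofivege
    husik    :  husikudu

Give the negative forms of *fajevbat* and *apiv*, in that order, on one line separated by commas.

The pattern is voicing of the final consonant: -udu when the stem ends in a voiceless consonant (*heughat*, *laduh*, *husik*); -ege when the stem ends in a voiced consonant (*pezedej*, *ivajur*, *ofiv*).
Since the final consonant of *fajevbat* is /t/ (voiceless), it takes -udu, giving *fajevbatudu*.
The final consonant of *apiv* is /v/, which is voiced, so the suffix is -ege, giving *apivege*.

fajevbatudu, apivege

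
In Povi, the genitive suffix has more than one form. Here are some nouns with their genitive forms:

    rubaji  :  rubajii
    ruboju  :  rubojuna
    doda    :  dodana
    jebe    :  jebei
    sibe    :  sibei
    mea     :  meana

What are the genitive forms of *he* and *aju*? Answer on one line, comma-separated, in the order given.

Looking at the last vowel of each stem: -i when the last vowel of the stem is a front vowel (*rubaji*, *jebe*, *sibe*); -na when the last vowel of the stem is a back vowel (*ruboju*, *doda*, *mea*).
Since the last vowel of *he* is /e/ (a front vowel), it takes -i, giving *hei*.
*aju* — last vowel /u/ (a back vowel) → -na → *ajuna*.

hei, ajuna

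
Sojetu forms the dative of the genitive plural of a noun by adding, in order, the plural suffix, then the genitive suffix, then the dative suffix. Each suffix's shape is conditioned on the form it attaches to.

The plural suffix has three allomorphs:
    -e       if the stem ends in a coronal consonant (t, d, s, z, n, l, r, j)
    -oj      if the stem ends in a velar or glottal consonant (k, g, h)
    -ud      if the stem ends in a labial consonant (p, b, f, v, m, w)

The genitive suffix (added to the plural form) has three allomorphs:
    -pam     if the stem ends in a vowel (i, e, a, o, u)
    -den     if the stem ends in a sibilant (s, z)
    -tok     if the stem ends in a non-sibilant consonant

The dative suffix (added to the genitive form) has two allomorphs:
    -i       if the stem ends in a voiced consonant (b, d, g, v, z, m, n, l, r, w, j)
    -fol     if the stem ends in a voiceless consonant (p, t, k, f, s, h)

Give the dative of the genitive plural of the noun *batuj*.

The final consonant of *batuj* is /j/, which is coronal, so the plural suffix is -e, giving *batuje*.
Since the final sound of the plural form *batuje* is /e/ (a vowel), it takes -pam, giving *batujepam*.
The genitive form *batujepam*: final consonant = /m/, voiced → -i → *batujepami*.

batujepami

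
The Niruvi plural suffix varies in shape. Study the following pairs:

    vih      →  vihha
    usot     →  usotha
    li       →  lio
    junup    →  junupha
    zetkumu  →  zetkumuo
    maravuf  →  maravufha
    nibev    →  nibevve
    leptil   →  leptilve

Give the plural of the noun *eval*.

evalve

The alternation tracks the final sound of the stem — -ha when the stem ends in a voiceless consonant (*vih*, *usot*, *junup*, *maravuf*); -ve when the stem ends in a voiced consonant (*nibev*, *leptil*); -o when the stem ends in a vowel (*li*, *zetkumu*).
*eval* — final sound /l/ (a voiced consonant) → -ve → *evalve*.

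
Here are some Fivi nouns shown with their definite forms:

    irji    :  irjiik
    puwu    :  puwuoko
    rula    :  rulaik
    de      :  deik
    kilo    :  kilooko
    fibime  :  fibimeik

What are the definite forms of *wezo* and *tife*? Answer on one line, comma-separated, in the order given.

wezooko, tifeik

The suffix is conditioned by the last vowel: -oko when the last vowel of the stem is a rounded vowel (*puwu*, *kilo*); -ik when the last vowel of the stem is an unrounded vowel (*irji*, *rula*, *de*, *fibime*).
*wezo*: last vowel = /o/, a rounded vowel → -oko → *wezooko*.
Since the last vowel of *tife* is /e/ (an unrounded vowel), it takes -ik, giving *tifeik*.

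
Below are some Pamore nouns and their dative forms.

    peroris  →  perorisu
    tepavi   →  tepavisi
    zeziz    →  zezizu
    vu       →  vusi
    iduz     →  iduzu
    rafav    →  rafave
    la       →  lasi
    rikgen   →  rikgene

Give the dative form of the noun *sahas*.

sahasu

The pattern is sibilance of the final sound: -u when the stem ends in a sibilant (*peroris*, *zeziz*, *iduz*); -e when the stem ends in a non-sibilant consonant (*rafav*, *rikgen*); -si when the stem ends in a vowel (*tepavi*, *vu*, *la*).
Since the final sound of *sahas* is /s/ (a sibilant), it takes -u, giving *sahasu*.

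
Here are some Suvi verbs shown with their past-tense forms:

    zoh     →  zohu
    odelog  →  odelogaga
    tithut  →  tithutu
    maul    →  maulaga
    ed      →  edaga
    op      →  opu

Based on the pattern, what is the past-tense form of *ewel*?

ewelaga

The suffix is conditioned by the final consonant: -u when the stem ends in a voiceless consonant (*zoh*, *tithut*, *op*); -aga when the stem ends in a voiced consonant (*odelog*, *maul*, *ed*).
The final consonant of *ewel* is /l/, which is voiced, so the suffix is -aga, giving *ewelaga*.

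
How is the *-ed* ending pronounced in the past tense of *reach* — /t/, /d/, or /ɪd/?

/t/

The stem *reach* ends in a voiceless consonant other than /t/.
The -ed suffix is realized as /ɪd/ after /t, d/; as /t/ after other voiceless consonants; and as /d/ after other voiced sounds.
So -ed on *reach* is pronounced /t/.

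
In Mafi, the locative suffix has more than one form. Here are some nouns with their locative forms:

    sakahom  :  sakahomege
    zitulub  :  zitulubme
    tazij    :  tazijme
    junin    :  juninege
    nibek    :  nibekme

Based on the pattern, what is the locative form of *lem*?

lemege

The alternation tracks the final consonant of the stem — -ege when the stem ends in a nasal (*sakahom*, *junin*); -me when the stem ends in a non-nasal consonant (*zitulub*, *tazij*, *nibek*).
Since the final consonant of *lem* is /m/ (a nasal), it takes -ege, giving *lemege*.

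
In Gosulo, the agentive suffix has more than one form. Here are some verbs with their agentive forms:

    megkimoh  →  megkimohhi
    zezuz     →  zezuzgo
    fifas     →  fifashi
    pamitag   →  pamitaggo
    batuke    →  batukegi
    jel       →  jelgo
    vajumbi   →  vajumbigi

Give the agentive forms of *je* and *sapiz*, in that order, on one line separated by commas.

The pattern is voicing of the final sound: -hi when the stem ends in a voiceless consonant (*megkimoh*, *fifas*); -go when the stem ends in a voiced consonant (*zezuz*, *pamitag*, *jel*); -gi when the stem ends in a vowel (*batuke*, *vajumbi*).
The final sound of *je* is /e/, which is a vowel, so the suffix is -gi, giving *jegi*.
*sapiz* — final sound /z/ (a voiced consonant) → -go → *sapizgo*.

jegi, sapizgo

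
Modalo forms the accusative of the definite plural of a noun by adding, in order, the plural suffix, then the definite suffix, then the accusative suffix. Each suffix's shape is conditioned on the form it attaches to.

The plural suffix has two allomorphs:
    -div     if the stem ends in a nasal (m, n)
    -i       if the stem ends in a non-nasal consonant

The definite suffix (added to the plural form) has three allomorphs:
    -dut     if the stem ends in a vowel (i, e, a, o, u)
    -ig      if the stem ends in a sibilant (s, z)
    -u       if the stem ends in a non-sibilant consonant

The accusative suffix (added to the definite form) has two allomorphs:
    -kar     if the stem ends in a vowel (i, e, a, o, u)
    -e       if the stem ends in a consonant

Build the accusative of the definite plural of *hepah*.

hepahidute

*hepah* — final consonant /h/ (non-nasal) → -i → *hepahi*.
The plural form *hepahi*: final sound = /i/, a vowel → -dut → *hepahidut*.
Since the final sound of the definite form *hepahidut* is /t/ (a consonant), it takes -e, giving *hepahidute*.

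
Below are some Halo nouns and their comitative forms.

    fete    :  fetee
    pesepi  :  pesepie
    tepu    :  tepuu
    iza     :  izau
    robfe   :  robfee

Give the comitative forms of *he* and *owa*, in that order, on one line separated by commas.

hee, owau

Looking at the last vowel of each stem: -e when the last vowel of the stem is a front vowel (*fete*, *pesepi*, *robfe*); -u when the last vowel of the stem is a back vowel (*tepu*, *iza*).
*he*: last vowel = /e/, a front vowel → -e → *hee*.
*owa*: last vowel = /a/, a back vowel → -u → *owau*.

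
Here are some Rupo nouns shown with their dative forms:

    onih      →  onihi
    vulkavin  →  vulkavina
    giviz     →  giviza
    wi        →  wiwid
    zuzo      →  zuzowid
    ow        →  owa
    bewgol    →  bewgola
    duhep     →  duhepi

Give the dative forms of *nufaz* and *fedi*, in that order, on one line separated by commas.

nufaza, fediwid

The suffix is conditioned by the final sound: -i when the stem ends in a voiceless consonant (*onih*, *duhep*); -a when the stem ends in a voiced consonant (*vulkavin*, *giviz*, *ow*, *bewgol*); -wid when the stem ends in a vowel (*wi*, *zuzo*).
*nufaz* — final sound /z/ (a voiced consonant) → -a → *nufaza*.
*fedi* — final sound /i/ (a vowel) → -wid → *fediwid*.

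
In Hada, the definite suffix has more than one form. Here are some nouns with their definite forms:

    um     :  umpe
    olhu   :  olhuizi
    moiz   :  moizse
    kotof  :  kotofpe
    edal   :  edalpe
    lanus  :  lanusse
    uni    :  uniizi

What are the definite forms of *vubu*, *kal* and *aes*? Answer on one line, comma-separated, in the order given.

vubuizi, kalpe, aesse

The pattern is sibilance of the final sound: -se when the stem ends in a sibilant (*moiz*, *lanus*); -pe when the stem ends in a non-sibilant consonant (*um*, *kotof*, *edal*); -izi when the stem ends in a vowel (*olhu*, *uni*).
*vubu*: final sound = /u/, a vowel → -izi → *vubuizi*.
The final sound of *kal* is /l/, which is a non-sibilant consonant, so the suffix is -pe, giving *kalpe*.
The final sound of *aes* is /s/, which is a sibilant, so the suffix is -se, giving *aesse*.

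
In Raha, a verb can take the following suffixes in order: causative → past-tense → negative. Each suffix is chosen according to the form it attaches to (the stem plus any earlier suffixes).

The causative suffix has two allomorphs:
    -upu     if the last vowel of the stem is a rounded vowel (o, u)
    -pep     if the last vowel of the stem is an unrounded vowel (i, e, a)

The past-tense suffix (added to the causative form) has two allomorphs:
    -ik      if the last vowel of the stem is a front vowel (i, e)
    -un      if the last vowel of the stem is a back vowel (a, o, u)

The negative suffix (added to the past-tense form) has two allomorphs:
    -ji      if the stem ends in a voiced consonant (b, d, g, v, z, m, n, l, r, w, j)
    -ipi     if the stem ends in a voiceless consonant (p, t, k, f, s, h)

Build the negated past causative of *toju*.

Since the last vowel of *toju* is /u/ (a rounded vowel), it takes -upu, giving *tojuupu*.
The causative form *tojuupu* — last vowel /u/ (a back vowel) → -un → *tojuupuun*.
The past-tense form *tojuupuun* — final consonant /n/ (voiced) → -ji → *tojuupuunji*.

tojuupuunji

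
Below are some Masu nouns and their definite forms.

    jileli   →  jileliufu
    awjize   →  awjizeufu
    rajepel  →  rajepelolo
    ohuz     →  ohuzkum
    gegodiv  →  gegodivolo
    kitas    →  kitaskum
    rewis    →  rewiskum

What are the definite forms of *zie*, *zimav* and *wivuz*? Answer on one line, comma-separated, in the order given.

The alternation tracks the final sound of the stem — -kum when the stem ends in a sibilant (*ohuz*, *kitas*, *rewis*); -olo when the stem ends in a non-sibilant consonant (*rajepel*, *gegodiv*); -ufu when the stem ends in a vowel (*jileli*, *awjize*).
The final sound of *zie* is /e/, which is a vowel, so the suffix is -ufu, giving *zieufu*.
*zimav* — final sound /v/ (a non-sibilant consonant) → -olo → *zimavolo*.
*wivuz*: final sound = /z/, a sibilant → -kum → *wivuzkum*.

zieufu, zimavolo, wivuzkum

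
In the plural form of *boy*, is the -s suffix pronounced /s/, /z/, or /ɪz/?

The stem *boy* ends in a voiced non-sibilant sound.
The plural suffix surfaces as /ɪz/ after sibilants, /s/ after other voiceless consonants, and /z/ after other voiced sounds.
So the plural -s on *boy* is pronounced /z/.

/z/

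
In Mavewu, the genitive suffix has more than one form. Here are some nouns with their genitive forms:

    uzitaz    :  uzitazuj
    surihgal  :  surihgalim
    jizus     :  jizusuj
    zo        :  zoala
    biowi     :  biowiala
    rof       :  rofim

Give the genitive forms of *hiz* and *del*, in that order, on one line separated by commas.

The alternation tracks the final sound of the stem — -uj when the stem ends in a sibilant (*uzitaz*, *jizus*); -im when the stem ends in a non-sibilant consonant (*surihgal*, *rof*); -ala when the stem ends in a vowel (*zo*, *biowi*).
*hiz* — final sound /z/ (a sibilant) → -uj → *hizuj*.
The final sound of *del* is /l/, which is a non-sibilant consonant, so the suffix is -im, giving *delim*.

hizuj, delim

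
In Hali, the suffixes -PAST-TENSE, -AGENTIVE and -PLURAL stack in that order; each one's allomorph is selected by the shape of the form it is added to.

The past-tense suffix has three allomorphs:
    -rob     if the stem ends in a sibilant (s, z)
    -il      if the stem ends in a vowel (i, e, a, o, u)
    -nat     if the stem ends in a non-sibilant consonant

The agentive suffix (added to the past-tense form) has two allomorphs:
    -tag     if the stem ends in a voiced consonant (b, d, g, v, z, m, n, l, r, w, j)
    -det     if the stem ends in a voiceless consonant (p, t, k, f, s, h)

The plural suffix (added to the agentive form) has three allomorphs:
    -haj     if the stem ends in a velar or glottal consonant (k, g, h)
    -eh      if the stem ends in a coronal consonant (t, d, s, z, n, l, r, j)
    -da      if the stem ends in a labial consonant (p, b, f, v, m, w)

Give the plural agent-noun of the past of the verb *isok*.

isoknatdeteh

Since the final sound of *isok* is /k/ (a non-sibilant consonant), it takes -nat, giving *isoknat*.
The final consonant of the past-tense form *isoknat* is /t/, which is voiceless, so the agentive suffix is -det, giving *isoknatdet*.
The agentive form *isoknatdet* — final consonant /t/ (coronal) → -eh → *isoknatdeteh*.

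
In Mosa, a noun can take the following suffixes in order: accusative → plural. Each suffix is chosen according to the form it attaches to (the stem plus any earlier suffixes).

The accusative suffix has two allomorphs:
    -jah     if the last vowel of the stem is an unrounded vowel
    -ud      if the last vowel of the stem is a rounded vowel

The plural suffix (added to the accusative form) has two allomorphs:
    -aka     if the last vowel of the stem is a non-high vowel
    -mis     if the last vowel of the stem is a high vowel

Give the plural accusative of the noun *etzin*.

etzinjahaka

Since the last vowel of *etzin* is /i/ (an unrounded vowel), it takes -jah, giving *etzinjah*.
The accusative form *etzinjah*: last vowel = /a/, a non-high vowel → -aka → *etzinjahaka*.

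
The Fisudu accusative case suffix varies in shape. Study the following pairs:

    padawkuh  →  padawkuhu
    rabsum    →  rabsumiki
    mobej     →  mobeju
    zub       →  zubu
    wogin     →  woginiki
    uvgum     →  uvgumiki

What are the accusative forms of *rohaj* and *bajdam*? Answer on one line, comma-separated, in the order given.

rohaju, bajdamiki

The alternation tracks the final consonant of the stem — -iki when the stem ends in a nasal (*rabsum*, *wogin*, *uvgum*); -u when the stem ends in a non-nasal consonant (*padawkuh*, *mobej*, *zub*).
*rohaj* — final consonant /j/ (non-nasal) → -u → *rohaju*.
The final consonant of *bajdam* is /m/, which is a nasal, so the suffix is -iki, giving *bajdamiki*.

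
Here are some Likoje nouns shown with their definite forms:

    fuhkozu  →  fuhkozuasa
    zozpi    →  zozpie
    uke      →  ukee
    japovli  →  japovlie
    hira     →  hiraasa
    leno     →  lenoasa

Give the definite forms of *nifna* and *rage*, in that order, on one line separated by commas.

nifnaasa, ragee

Looking at the last vowel of each stem: -e when the last vowel of the stem is a front vowel (*zozpi*, *uke*, *japovli*); -asa when the last vowel of the stem is a back vowel (*fuhkozu*, *hira*, *leno*).
Since the last vowel of *nifna* is /a/ (a back vowel), it takes -asa, giving *nifnaasa*.
*rage* — last vowel /e/ (a front vowel) → -e → *ragee*.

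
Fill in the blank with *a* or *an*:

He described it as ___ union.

a

The indefinite article is chosen by the initial *sound* of the following word, not its spelling.
*union* begins with the sound /juː/ (u pronounced /juː/) — a consonant sound.
So the article is *a*: He described it as a union.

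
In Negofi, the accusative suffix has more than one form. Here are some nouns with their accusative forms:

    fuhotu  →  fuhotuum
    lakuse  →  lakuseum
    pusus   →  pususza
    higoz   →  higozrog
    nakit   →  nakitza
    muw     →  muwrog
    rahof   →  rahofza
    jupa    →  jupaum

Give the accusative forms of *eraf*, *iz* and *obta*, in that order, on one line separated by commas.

The suffix is conditioned by the final sound: -za when the stem ends in a voiceless consonant (*pusus*, *nakit*, *rahof*); -rog when the stem ends in a voiced consonant (*higoz*, *muw*); -um when the stem ends in a vowel (*fuhotu*, *lakuse*, *jupa*).
Since the final sound of *eraf* is /f/ (a voiceless consonant), it takes -za, giving *erafza*.
*iz* — final sound /z/ (a voiced consonant) → -rog → *izrog*.
*obta*: final sound = /a/, a vowel → -um → *obtaum*.

erafza, izrog, obtaum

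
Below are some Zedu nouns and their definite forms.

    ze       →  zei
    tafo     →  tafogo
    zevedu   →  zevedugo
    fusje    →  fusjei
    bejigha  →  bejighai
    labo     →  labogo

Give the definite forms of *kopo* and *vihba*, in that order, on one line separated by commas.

kopogo, vihbai

Looking at the last vowel of each stem: -go when the last vowel of the stem is a rounded vowel (*tafo*, *zevedu*, *labo*); -i when the last vowel of the stem is an unrounded vowel (*ze*, *fusje*, *bejigha*).
*kopo* — last vowel /o/ (a rounded vowel) → -go → *kopogo*.
*vihba* — last vowel /a/ (an unrounded vowel) → -i → *vihbai*.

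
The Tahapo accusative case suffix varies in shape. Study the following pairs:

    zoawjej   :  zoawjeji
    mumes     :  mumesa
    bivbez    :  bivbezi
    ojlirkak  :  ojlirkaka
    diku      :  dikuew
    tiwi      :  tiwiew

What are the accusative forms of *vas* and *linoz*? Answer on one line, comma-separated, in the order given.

The suffix is conditioned by the final sound: -a when the stem ends in a voiceless consonant (*mumes*, *ojlirkak*); -i when the stem ends in a voiced consonant (*zoawjej*, *bivbez*); -ew when the stem ends in a vowel (*diku*, *tiwi*).
The final sound of *vas* is /s/, which is a voiceless consonant, so the suffix is -a, giving *vasa*.
Since the final sound of *linoz* is /z/ (a voiced consonant), it takes -i, giving *linozi*.

vasa, linozi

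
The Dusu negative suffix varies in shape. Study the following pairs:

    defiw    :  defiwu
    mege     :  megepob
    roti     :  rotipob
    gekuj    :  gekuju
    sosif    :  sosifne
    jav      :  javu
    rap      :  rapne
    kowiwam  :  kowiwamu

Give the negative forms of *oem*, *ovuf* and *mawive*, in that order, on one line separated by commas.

oemu, ovufne, mawivepob

The suffix is conditioned by the final sound: -ne when the stem ends in a voiceless consonant (*sosif*, *rap*); -u when the stem ends in a voiced consonant (*defiw*, *gekuj*, *jav*, *kowiwam*); -pob when the stem ends in a vowel (*mege*, *roti*).
Since the final sound of *oem* is /m/ (a voiced consonant), it takes -u, giving *oemu*.
*ovuf*: final sound = /f/, a voiceless consonant → -ne → *ovufne*.
*mawive*: final sound = /e/, a vowel → -pob → *mawivepob*.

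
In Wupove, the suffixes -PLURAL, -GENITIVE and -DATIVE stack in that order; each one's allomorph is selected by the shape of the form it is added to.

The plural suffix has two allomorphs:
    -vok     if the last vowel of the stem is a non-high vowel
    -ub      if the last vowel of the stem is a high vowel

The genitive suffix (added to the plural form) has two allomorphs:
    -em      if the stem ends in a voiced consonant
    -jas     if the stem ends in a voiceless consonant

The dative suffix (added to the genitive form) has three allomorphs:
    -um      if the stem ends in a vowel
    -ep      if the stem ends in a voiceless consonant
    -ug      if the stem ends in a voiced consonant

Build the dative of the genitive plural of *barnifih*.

*barnifih*: last vowel = /i/, a high vowel → -ub → *barnifihub*.
The plural form *barnifihub*: final consonant = /b/, voiced → -em → *barnifihubem*.
The genitive form *barnifihubem*: final sound = /m/, a voiced consonant → -ug → *barnifihubemug*.

barnifihubemug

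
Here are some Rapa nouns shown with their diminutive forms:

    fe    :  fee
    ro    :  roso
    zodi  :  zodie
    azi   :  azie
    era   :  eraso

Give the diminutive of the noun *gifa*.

The alternation tracks the last vowel of the stem — -e when the last vowel of the stem is a front vowel (*fe*, *zodi*, *azi*); -so when the last vowel of the stem is a back vowel (*ro*, *era*).
The last vowel of *gifa* is /a/, which is a back vowel, so the suffix is -so, giving *gifaso*.

gifaso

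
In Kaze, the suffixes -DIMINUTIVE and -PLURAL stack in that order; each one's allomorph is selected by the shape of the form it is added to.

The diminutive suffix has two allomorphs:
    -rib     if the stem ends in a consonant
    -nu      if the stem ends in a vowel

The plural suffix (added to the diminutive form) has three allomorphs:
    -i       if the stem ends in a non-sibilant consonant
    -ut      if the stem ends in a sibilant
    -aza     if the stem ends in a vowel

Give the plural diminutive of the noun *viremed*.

*viremed*: final sound = /d/, a consonant → -rib → *viremedrib*.
The diminutive form *viremedrib* — final sound /b/ (a non-sibilant consonant) → -i → *viremedribi*.

viremedribi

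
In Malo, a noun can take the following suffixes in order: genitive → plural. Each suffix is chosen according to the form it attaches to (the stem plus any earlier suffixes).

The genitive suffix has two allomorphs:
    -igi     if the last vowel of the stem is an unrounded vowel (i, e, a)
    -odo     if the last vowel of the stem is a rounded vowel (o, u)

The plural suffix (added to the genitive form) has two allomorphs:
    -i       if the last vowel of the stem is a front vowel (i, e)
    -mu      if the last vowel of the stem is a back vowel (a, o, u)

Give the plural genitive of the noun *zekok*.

*zekok*: last vowel = /o/, a rounded vowel → -odo → *zekokodo*.
The genitive form *zekokodo* — last vowel /o/ (a back vowel) → -mu → *zekokodomu*.

zekokodomu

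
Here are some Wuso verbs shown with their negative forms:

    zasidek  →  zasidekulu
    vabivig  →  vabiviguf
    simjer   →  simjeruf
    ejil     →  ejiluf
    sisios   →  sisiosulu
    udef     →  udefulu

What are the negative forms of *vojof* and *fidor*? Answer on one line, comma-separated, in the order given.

The suffix is conditioned by the final consonant: -ulu when the stem ends in a voiceless consonant (*zasidek*, *sisios*, *udef*); -uf when the stem ends in a voiced consonant (*vabivig*, *simjer*, *ejil*).
Since the final consonant of *vojof* is /f/ (voiceless), it takes -ulu, giving *vojofulu*.
The final consonant of *fidor* is /r/, which is voiced, so the suffix is -uf, giving *fidoruf*.

vojofulu, fidoruf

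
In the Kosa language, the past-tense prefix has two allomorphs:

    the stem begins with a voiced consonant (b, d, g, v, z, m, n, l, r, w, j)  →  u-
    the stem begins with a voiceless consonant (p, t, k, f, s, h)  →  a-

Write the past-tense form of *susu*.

asusu

Since the first consonant of *susu* is /s/ (voiceless), it takes a-, giving *asusu*.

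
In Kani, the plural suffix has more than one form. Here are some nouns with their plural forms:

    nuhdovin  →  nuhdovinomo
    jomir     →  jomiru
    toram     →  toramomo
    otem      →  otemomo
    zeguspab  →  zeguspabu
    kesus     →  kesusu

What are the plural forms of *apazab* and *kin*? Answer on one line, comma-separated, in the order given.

The alternation tracks the final consonant of the stem — -omo when the stem ends in a nasal (*nuhdovin*, *toram*, *otem*); -u when the stem ends in a non-nasal consonant (*jomir*, *zeguspab*, *kesus*).
Since the final consonant of *apazab* is /b/ (non-nasal), it takes -u, giving *apazabu*.
The final consonant of *kin* is /n/, which is a nasal, so the suffix is -omo, giving *kinomo*.

apazabu, kinomo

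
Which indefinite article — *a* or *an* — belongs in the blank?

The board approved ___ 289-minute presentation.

a

The indefinite article is chosen by the initial *sound* of the following word, not its spelling.
The number *289* is spoken "two hundred …", beginning with /tuː/ — a consonant sound.
So the article is *a*: The board approved a 289-minute presentation.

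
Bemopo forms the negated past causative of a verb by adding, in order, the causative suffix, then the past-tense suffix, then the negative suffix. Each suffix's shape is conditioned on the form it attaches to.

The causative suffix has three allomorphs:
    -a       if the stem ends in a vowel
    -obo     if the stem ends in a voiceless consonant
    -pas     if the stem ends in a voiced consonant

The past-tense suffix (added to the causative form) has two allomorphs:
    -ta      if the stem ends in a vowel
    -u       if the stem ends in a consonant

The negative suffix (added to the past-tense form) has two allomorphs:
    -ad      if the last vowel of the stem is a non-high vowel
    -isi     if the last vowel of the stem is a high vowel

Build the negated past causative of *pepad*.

pepadpasuisi

*pepad* — final sound /d/ (a voiced consonant) → -pas → *pepadpas*.
The causative form *pepadpas* — final sound /s/ (a consonant) → -u → *pepadpasu*.
Since the last vowel of the past-tense form *pepadpasu* is /u/ (a high vowel), it takes -isi, giving *pepadpasuisi*.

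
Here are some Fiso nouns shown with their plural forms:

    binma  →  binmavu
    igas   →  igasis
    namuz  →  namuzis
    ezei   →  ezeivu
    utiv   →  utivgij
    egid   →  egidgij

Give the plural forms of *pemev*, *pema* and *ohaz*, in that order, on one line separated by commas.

pemevgij, pemavu, ohazis

The pattern is sibilance of the final sound: -is when the stem ends in a sibilant (*igas*, *namuz*); -gij when the stem ends in a non-sibilant consonant (*utiv*, *egid*); -vu when the stem ends in a vowel (*binma*, *ezei*).
*pemev* — final sound /v/ (a non-sibilant consonant) → -gij → *pemevgij*.
*pema* — final sound /a/ (a vowel) → -vu → *pemavu*.
The final sound of *ohaz* is /z/, which is a sibilant, so the suffix is -is, giving *ohazis*.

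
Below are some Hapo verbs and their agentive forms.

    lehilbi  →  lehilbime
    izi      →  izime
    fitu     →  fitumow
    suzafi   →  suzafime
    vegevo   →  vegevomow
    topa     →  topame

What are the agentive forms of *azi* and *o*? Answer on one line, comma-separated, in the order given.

azime, omow

The pattern is rounding harmony: -mow when the last vowel of the stem is a rounded vowel (*fitu*, *vegevo*); -me when the last vowel of the stem is an unrounded vowel (*lehilbi*, *izi*, *suzafi*, *topa*).
*azi*: last vowel = /i/, an unrounded vowel → -me → *azime*.
*o*: last vowel = /o/, a rounded vowel → -mow → *omow*.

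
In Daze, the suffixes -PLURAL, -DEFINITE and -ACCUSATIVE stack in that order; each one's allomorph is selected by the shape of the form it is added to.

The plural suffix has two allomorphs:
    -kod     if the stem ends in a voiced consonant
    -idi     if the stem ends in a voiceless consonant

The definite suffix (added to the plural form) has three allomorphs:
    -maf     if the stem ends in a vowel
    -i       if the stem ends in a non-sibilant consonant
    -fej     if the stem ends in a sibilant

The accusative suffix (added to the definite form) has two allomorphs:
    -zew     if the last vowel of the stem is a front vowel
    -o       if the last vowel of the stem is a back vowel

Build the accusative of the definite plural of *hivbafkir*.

hivbafkirkodizew

The final consonant of *hivbafkir* is /r/, which is voiced, so the plural suffix is -kod, giving *hivbafkirkod*.
Since the final sound of the plural form *hivbafkirkod* is /d/ (a non-sibilant consonant), it takes -i, giving *hivbafkirkodi*.
The last vowel of the definite form *hivbafkirkodi* is /i/, which is a front vowel, so the accusative suffix is -zew, giving *hivbafkirkodizew*.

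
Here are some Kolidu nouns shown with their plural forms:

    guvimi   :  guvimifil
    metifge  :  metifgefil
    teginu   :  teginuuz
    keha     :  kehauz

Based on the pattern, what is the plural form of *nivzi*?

nivzifil

The pattern is front/back vowel harmony: -fil when the last vowel of the stem is a front vowel (*guvimi*, *metifge*); -uz when the last vowel of the stem is a back vowel (*teginu*, *keha*).
*nivzi* — last vowel /i/ (a front vowel) → -fil → *nivzifil*.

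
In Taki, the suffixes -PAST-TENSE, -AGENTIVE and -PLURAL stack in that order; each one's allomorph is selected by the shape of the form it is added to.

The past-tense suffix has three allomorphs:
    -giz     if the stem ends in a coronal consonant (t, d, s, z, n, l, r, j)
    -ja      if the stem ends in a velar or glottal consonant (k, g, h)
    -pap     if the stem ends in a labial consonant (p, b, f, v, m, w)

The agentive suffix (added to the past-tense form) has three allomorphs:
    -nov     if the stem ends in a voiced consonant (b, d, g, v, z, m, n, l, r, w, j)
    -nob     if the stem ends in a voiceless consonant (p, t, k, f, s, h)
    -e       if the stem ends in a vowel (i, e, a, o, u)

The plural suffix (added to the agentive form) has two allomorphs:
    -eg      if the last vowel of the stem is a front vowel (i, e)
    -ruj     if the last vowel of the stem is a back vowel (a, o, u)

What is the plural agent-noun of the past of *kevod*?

Since the final consonant of *kevod* is /d/ (coronal), it takes -giz, giving *kevodgiz*.
The past-tense form *kevodgiz*: final sound = /z/, a voiced consonant → -nov → *kevodgiznov*.
The agentive form *kevodgiznov* — last vowel /o/ (a back vowel) → -ruj → *kevodgiznovruj*.

kevodgiznovruj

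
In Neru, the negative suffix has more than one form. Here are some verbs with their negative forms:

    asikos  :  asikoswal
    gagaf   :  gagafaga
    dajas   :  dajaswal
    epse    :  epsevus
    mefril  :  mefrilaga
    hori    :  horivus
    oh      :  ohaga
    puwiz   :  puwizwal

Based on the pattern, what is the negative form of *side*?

The alternation tracks the final sound of the stem — -wal when the stem ends in a sibilant (*asikos*, *dajas*, *puwiz*); -aga when the stem ends in a non-sibilant consonant (*gagaf*, *mefril*, *oh*); -vus when the stem ends in a vowel (*epse*, *hori*).
*side* — final sound /e/ (a vowel) → -vus → *sidevus*.

sidevus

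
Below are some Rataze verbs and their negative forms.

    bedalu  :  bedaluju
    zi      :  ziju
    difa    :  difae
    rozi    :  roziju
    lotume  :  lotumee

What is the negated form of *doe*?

doee

The pattern is height harmony: -ju when the last vowel of the stem is a high vowel (*bedalu*, *zi*, *rozi*); -e when the last vowel of the stem is a non-high vowel (*difa*, *lotume*).
Since the last vowel of *doe* is /e/ (a non-high vowel), it takes -e, giving *doee*.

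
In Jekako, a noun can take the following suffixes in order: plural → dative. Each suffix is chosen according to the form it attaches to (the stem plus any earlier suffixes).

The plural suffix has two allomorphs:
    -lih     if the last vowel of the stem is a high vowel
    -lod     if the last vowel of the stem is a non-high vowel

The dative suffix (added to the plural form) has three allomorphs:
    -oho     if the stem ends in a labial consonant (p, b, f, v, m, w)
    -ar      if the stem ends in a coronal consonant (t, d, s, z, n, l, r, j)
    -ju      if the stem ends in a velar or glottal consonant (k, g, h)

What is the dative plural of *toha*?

*toha*: last vowel = /a/, a non-high vowel → -lod → *tohalod*.
The plural form *tohalod*: final consonant = /d/, coronal → -ar → *tohalodar*.

tohalodar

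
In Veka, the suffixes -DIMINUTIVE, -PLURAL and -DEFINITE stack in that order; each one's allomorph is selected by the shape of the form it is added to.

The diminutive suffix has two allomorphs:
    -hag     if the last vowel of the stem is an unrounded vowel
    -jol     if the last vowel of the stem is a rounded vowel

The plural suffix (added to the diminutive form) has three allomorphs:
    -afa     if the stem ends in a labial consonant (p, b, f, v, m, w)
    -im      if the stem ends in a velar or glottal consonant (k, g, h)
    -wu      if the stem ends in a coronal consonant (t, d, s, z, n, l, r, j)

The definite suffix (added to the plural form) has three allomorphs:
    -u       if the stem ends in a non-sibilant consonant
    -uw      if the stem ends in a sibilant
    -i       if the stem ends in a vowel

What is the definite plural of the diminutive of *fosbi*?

fosbihagimu

*fosbi*: last vowel = /i/, an unrounded vowel → -hag → *fosbihag*.
The final consonant of the diminutive form *fosbihag* is /g/, which is velar/glottal, so the plural suffix is -im, giving *fosbihagim*.
The final sound of the plural form *fosbihagim* is /m/, which is a non-sibilant consonant, so the definite suffix is -u, giving *fosbihagimu*.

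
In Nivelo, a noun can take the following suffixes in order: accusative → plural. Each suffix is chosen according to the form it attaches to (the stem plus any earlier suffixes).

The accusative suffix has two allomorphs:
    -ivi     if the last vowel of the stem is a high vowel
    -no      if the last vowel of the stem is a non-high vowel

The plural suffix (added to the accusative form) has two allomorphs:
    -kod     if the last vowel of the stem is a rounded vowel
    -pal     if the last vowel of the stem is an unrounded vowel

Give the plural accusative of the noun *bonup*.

*bonup*: last vowel = /u/, a high vowel → -ivi → *bonupivi*.
Since the last vowel of the accusative form *bonupivi* is /i/ (an unrounded vowel), it takes -pal, giving *bonupivipal*.

bonupivipal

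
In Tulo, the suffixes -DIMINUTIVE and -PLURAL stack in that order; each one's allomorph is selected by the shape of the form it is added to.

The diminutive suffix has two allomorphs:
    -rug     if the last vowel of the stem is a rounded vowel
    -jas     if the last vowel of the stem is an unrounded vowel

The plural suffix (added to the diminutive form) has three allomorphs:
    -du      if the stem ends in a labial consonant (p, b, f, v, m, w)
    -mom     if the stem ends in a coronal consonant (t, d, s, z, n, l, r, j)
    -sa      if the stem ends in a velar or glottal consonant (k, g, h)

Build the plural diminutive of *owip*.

owipjasmom

The last vowel of *owip* is /i/, which is an unrounded vowel, so the diminutive suffix is -jas, giving *owipjas*.
The final consonant of the diminutive form *owipjas* is /s/, which is coronal, so the plural suffix is -mom, giving *owipjasmom*.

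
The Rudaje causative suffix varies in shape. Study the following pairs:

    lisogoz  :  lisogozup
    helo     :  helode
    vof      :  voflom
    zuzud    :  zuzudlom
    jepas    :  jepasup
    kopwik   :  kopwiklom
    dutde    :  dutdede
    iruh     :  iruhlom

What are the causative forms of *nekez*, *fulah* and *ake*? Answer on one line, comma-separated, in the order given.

nekezup, fulahlom, akede

The suffix is conditioned by the final sound: -up when the stem ends in a sibilant (*lisogoz*, *jepas*); -lom when the stem ends in a non-sibilant consonant (*vof*, *zuzud*, *kopwik*, *iruh*); -de when the stem ends in a vowel (*helo*, *dutde*).
Since the final sound of *nekez* is /z/ (a sibilant), it takes -up, giving *nekezup*.
*fulah* — final sound /h/ (a non-sibilant consonant) → -lom → *fulahlom*.
*ake* — final sound /e/ (a vowel) → -de → *akede*.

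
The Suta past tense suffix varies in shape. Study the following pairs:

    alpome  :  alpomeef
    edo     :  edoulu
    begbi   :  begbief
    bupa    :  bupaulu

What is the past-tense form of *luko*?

The pattern is front/back vowel harmony: -ef when the last vowel of the stem is a front vowel (*alpome*, *begbi*); -ulu when the last vowel of the stem is a back vowel (*edo*, *bupa*).
*luko*: last vowel = /o/, a back vowel → -ulu → *lukoulu*.

lukoulu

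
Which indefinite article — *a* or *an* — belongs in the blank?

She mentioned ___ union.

The indefinite article is chosen by the initial *sound* of the following word, not its spelling.
*union* begins with the sound /juː/ (u pronounced /juː/) — a consonant sound.
So the article is *a*: She mentioned a union.

a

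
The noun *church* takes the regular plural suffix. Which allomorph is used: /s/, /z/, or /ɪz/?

/ɪz/

The stem *church* ends in a sibilant (/s, z, ʃ, ʒ, tʃ, dʒ/).
The plural suffix surfaces as /ɪz/ after sibilants, /s/ after other voiceless consonants, and /z/ after other voiced sounds.
So the plural -s on *church* is pronounced /ɪz/.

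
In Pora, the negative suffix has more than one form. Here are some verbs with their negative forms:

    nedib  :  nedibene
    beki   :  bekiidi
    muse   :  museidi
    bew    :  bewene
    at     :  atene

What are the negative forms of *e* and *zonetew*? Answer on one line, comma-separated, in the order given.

Looking at the final sound of each stem: -ene when the stem ends in a consonant (*nedib*, *bew*, *at*); -idi when the stem ends in a vowel (*beki*, *muse*).
*e* — final sound /e/ (a vowel) → -idi → *eidi*.
*zonetew* — final sound /w/ (a consonant) → -ene → *zonetewene*.

eidi, zonetewene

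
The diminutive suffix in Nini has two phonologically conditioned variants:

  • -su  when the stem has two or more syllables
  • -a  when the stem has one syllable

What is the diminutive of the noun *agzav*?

agzavsu

*agzav* (2 syllables) → -su → *agzavsu*.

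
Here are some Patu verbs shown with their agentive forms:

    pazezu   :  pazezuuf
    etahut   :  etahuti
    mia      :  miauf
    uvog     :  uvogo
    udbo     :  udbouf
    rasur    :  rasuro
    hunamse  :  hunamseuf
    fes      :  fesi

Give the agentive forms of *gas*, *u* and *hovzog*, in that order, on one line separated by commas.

The pattern is voicing of the final sound: -i when the stem ends in a voiceless consonant (*etahut*, *fes*); -o when the stem ends in a voiced consonant (*uvog*, *rasur*); -uf when the stem ends in a vowel (*pazezu*, *mia*, *udbo*, *hunamse*).
The final sound of *gas* is /s/, which is a voiceless consonant, so the suffix is -i, giving *gasi*.
*u* — final sound /u/ (a vowel) → -uf → *uuf*.
*hovzog*: final sound = /g/, a voiced consonant → -o → *hovzogo*.

gasi, uuf, hovzogo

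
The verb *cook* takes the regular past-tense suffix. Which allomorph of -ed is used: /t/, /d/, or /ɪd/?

/t/

The stem *cook* ends in a voiceless consonant other than /t/.
The -ed suffix is realized as /ɪd/ after /t, d/; as /t/ after other voiceless consonants; and as /d/ after other voiced sounds.
So -ed on *cook* is pronounced /t/.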